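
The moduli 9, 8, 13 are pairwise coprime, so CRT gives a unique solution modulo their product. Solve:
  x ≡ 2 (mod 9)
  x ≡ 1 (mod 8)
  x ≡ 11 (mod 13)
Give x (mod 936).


Moduli 9, 8, 13 are pairwise coprime; by CRT there is a unique solution modulo M = 9 · 8 · 13 = 936.
Solve pairwise, accumulating the modulus:
  Start with x ≡ 2 (mod 9).
  Combine with x ≡ 1 (mod 8): since gcd(9, 8) = 1, we get a unique residue mod 72.
    Write x = 2 + 9·t and substitute into x ≡ 1 (mod 8): 9·t ≡ 1 − 2 = -1 (mod 8).
    Reduce coefficients mod 8: 1·t ≡ 7 (mod 8).
    So t ≡ 7 (mod 8).
    Then x = 2 + 9·7 = 65, valid modulo lcm(9, 8) = 72: x ≡ 65 (mod 72).
  Combine with x ≡ 11 (mod 13): since gcd(72, 13) = 1, we get a unique residue mod 936.
    Write x = 65 + 72·t and substitute into x ≡ 11 (mod 13): 72·t ≡ 11 − 65 = -54 (mod 13).
    Reduce coefficients mod 13: 7·t ≡ 11 (mod 13).
    The inverse of 7 mod 13 is 2 (since 7·2 = 14 = 1·13 + 1), so t ≡ 2·11 = 22 ≡ 9 (mod 13).
    Then x = 65 + 72·9 = 713, valid modulo lcm(72, 13) = 936: x ≡ 713 (mod 936).
Verify: 713 mod 9 = 2 ✓, 713 mod 8 = 1 ✓, 713 mod 13 = 11 ✓.

x ≡ 713 (mod 936).


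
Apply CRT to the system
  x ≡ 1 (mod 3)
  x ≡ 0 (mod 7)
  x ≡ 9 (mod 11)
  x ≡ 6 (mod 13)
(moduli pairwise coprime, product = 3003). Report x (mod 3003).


Product of moduli M = 3 · 7 · 11 · 13 = 3003.
Merge one congruence at a time:
  Start: x ≡ 1 (mod 3).
  Combine with x ≡ 0 (mod 7); new modulus lcm = 21.
    Write x = 1 + 3·t and substitute into x ≡ 0 (mod 7): 3·t ≡ 0 − 1 = -1 (mod 7).
    Reduce coefficients mod 7: 3·t ≡ 6 (mod 7).
    The inverse of 3 mod 7 is 5 (since 3·5 = 15 = 2·7 + 1), so t ≡ 5·6 = 30 ≡ 2 (mod 7).
    Then x = 1 + 3·2 = 7, valid modulo lcm(3, 7) = 21: x ≡ 7 (mod 21).
  Combine with x ≡ 9 (mod 11); new modulus lcm = 231.
    Write x = 7 + 21·t and substitute into x ≡ 9 (mod 11): 21·t ≡ 9 − 7 = 2 (mod 11).
    Reduce coefficients mod 11: 10·t ≡ 2 (mod 11).
    The inverse of 10 mod 11 is 10 (since 10·10 = 100 = 9·11 + 1), so t ≡ 10·2 = 20 ≡ 9 (mod 11).
    Then x = 7 + 21·9 = 196, valid modulo lcm(21, 11) = 231: x ≡ 196 (mod 231).
  Combine with x ≡ 6 (mod 13); new modulus lcm = 3003.
    Write x = 196 + 231·t and substitute into x ≡ 6 (mod 13): 231·t ≡ 6 − 196 = -190 (mod 13).
    Reduce coefficients mod 13: 10·t ≡ 5 (mod 13).
    The inverse of 10 mod 13 is 4 (since 10·4 = 40 = 3·13 + 1), so t ≡ 4·5 = 20 ≡ 7 (mod 13).
    Then x = 196 + 231·7 = 1813, valid modulo lcm(231, 13) = 3003: x ≡ 1813 (mod 3003).
Verify against each original: 1813 mod 3 = 1, 1813 mod 7 = 0, 1813 mod 11 = 9, 1813 mod 13 = 6.

x ≡ 1813 (mod 3003).


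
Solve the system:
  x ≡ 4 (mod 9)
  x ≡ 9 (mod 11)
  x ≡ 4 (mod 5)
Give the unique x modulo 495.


Moduli 9, 11, 5 are pairwise coprime; by CRT there is a unique solution modulo M = 9 · 11 · 5 = 495.
Solve pairwise, accumulating the modulus:
  Start with x ≡ 4 (mod 9).
  Combine with x ≡ 9 (mod 11): since gcd(9, 11) = 1, we get a unique residue mod 99.
    Write x = 4 + 9·t and substitute into x ≡ 9 (mod 11): 9·t ≡ 9 − 4 = 5 (mod 11).
    The inverse of 9 mod 11 is 5 (since 9·5 = 45 = 4·11 + 1), so t ≡ 5·5 = 25 ≡ 3 (mod 11).
    Then x = 4 + 9·3 = 31, valid modulo lcm(9, 11) = 99: x ≡ 31 (mod 99).
  Combine with x ≡ 4 (mod 5): since gcd(99, 5) = 1, we get a unique residue mod 495.
    Write x = 31 + 99·t and substitute into x ≡ 4 (mod 5): 99·t ≡ 4 − 31 = -27 (mod 5).
    Reduce coefficients mod 5: 4·t ≡ 3 (mod 5).
    The inverse of 4 mod 5 is 4 (since 4·4 = 16 = 3·5 + 1), so t ≡ 4·3 = 12 ≡ 2 (mod 5).
    Then x = 31 + 99·2 = 229, valid modulo lcm(99, 5) = 495: x ≡ 229 (mod 495).
Verify: 229 mod 9 = 4 ✓, 229 mod 11 = 9 ✓, 229 mod 5 = 4 ✓.

x ≡ 229 (mod 495).


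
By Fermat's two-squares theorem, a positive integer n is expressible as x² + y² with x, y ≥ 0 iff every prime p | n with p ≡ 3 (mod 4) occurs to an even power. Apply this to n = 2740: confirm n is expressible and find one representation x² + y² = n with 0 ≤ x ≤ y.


Step 1: Factor n = 2740 = 2^2 · 5 · 137.
Step 2: Check the mod-4 condition on each prime factor: 2 = 2 (special); 5 ≡ 1 (mod 4), exponent 1; 137 ≡ 1 (mod 4), exponent 1.
All primes ≡ 3 (mod 4) appear to even exponent (or don't appear), so by the two-squares theorem n IS expressible as a sum of two squares.
Step 3: Build a representation. Group n = k² · m with k = 2 and m = 5 · 137 = 685 (a product of primes ≡ 1 (mod 4)); a representation of m scales to one of n via (k·x)² + (k·y)² = k²(x² + y²). Each prime p ≡ 1 (mod 4) is itself a sum of two squares; find a² by testing p − a² for a perfect square:
  5: 5 − 1² = 4 = 2² ⇒ 5 = 1² + 2².
  137: 137 − 1² = 136, 137 − 2² = 133, 137 − 3² = 128, 137 − 4² = 121 = 11² ⇒ 137 = 4² + 11².
  Combine using the Brahmagupta–Fibonacci identity (a² + b²)(c² + d²) = (ac − bd)² + (ad + bc)² = (ac + bd)² + (ad − bc)²:
  5 · 137 = 685: from (1² + 2²)(4² + 11²), take (1·4 − 2·11, 1·11 + 2·4) = (4 − 22, 11 + 8) = (-18, 19); dropping signs (only squares matter) gives (18, 19); check 18² + 19² = 324 + 361 = 685 ✓.
  Scale by k = 2: (2·18, 2·19) = (36, 38).
Step 4: Order so x ≤ y and verify: 36² + 38² = 1296 + 1444 = 2740 = n. ✓

n = 2740 = 36² + 38² (one valid representation with x ≤ y).


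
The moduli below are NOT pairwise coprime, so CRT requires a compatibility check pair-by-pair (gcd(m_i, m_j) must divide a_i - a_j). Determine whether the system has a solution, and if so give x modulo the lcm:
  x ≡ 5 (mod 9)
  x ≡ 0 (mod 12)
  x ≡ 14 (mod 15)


Moduli 9, 12, 15 are not pairwise coprime, so CRT works modulo lcm(m_i) when all pairwise compatibility conditions hold.
Pairwise compatibility: gcd(m_i, m_j) must divide a_i - a_j for every pair.
Merge one congruence at a time:
  Start: x ≡ 5 (mod 9).
  Combine with x ≡ 0 (mod 12): gcd(9, 12) = 3, and 0 - 5 = -5 is NOT divisible by 3.
    ⇒ system is inconsistent (no integer solution).

No solution (the system is inconsistent).


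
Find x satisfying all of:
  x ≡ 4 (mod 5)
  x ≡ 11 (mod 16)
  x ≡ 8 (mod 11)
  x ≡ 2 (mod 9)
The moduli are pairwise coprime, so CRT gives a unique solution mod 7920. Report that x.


Product of moduli M = 5 · 16 · 11 · 9 = 7920.
Merge one congruence at a time:
  Start: x ≡ 4 (mod 5).
  Combine with x ≡ 11 (mod 16); new modulus lcm = 80.
    Write x = 4 + 5·t and substitute into x ≡ 11 (mod 16): 5·t ≡ 11 − 4 = 7 (mod 16).
    The inverse of 5 mod 16 is 13 (since 5·13 = 65 = 4·16 + 1), so t ≡ 13·7 = 91 ≡ 11 (mod 16).
    Then x = 4 + 5·11 = 59, valid modulo lcm(5, 16) = 80: x ≡ 59 (mod 80).
  Combine with x ≡ 8 (mod 11); new modulus lcm = 880.
    Write x = 59 + 80·t and substitute into x ≡ 8 (mod 11): 80·t ≡ 8 − 59 = -51 (mod 11).
    Reduce coefficients mod 11: 3·t ≡ 4 (mod 11).
    The inverse of 3 mod 11 is 4 (since 3·4 = 12 = 1·11 + 1), so t ≡ 4·4 = 16 ≡ 5 (mod 11).
    Then x = 59 + 80·5 = 459, valid modulo lcm(80, 11) = 880: x ≡ 459 (mod 880).
  Combine with x ≡ 2 (mod 9); new modulus lcm = 7920.
    Write x = 459 + 880·t and substitute into x ≡ 2 (mod 9): 880·t ≡ 2 − 459 = -457 (mod 9).
    Reduce coefficients mod 9: 7·t ≡ 2 (mod 9).
    The inverse of 7 mod 9 is 4 (since 7·4 = 28 = 3·9 + 1), so t ≡ 4·2 = 8 ≡ 8 (mod 9).
    Then x = 459 + 880·8 = 7499, valid modulo lcm(880, 9) = 7920: x ≡ 7499 (mod 7920).
Verify against each original: 7499 mod 5 = 4, 7499 mod 16 = 11, 7499 mod 11 = 8, 7499 mod 9 = 2.

x ≡ 7499 (mod 7920).


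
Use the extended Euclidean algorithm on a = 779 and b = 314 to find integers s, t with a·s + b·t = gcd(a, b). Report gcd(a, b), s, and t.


Euclidean algorithm on (779, 314) — divide until remainder is 0:
  779 = 2 · 314 + 151
  314 = 2 · 151 + 12
  151 = 12 · 12 + 7
  12 = 1 · 7 + 5
  7 = 1 · 5 + 2
  5 = 2 · 2 + 1
  2 = 2 · 1 + 0
gcd(779, 314) = 1.
Track Bezout coefficients alongside the remainders: start with r₀ = 779 = a·1 + b·0 (s = 1, t = 0) and r₁ = 314 = a·0 + b·1 (s = 0, t = 1); each new remainder r_{k+1} = r_{k-1} − q_k·r_k inherits s_{k+1} = s_{k-1} − q_k·s_k, t_{k+1} = t_{k-1} − q_k·t_k, so r_k = a·s_k + b·t_k at every step:
  q = 2: r = 151, s = 1 − 2·0 = 1, t = 0 − 2·1 = -2  (check: 779·1 + 314·(-2) = 151)
  q = 2: r = 12, s = 0 − 2·1 = -2, t = 1 − 2·(-2) = 5  (check: 779·(-2) + 314·5 = 12)
  q = 12: r = 7, s = 1 − 12·(-2) = 25, t = -2 − 12·5 = -62  (check: 779·25 + 314·(-62) = 7)
  q = 1: r = 5, s = -2 − 1·25 = -27, t = 5 − 1·(-62) = 67  (check: 779·(-27) + 314·67 = 5)
  q = 1: r = 2, s = 25 − 1·(-27) = 52, t = -62 − 1·67 = -129  (check: 779·52 + 314·(-129) = 2)
  q = 2: r = 1, s = -27 − 2·52 = -131, t = 67 − 2·(-129) = 325  (check: 779·(-131) + 314·325 = 1)
The row with r = 1 (the gcd) gives the Bezout coefficients s = -131, t = 325.
Result: 779 · (-131) + 314 · (325) = 1.

gcd(779, 314) = 1; s = -131, t = 325 (check: 779·(-131) + 314·325 = 1).


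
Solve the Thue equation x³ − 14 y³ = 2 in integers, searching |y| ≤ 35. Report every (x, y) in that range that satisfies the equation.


The equation is x³ - 14y³ = 2. For fixed y, x³ = 14·y³ + 2, so a solution requires the RHS to be a perfect cube.
Strategy: iterate y from -35 to 35, compute RHS = 14·y³ + 2, and check whether it is a (positive or negative) perfect cube.
Check small values of y:
  y = 0: RHS = 2 is not a perfect cube.
  y = 1: RHS = 16 is not a perfect cube.
  y = -1: RHS = -12 is not a perfect cube.
  y = 2: RHS = 114 is not a perfect cube.
  y = -2: RHS = -110 is not a perfect cube.
  y = 3: RHS = 380 is not a perfect cube.
  y = -3: RHS = -376 is not a perfect cube.
Continuing the search up to |y| = 35 finds no solutions either.
No (x, y) in the scanned range satisfies the equation.

No integer solutions with |y| ≤ 35.


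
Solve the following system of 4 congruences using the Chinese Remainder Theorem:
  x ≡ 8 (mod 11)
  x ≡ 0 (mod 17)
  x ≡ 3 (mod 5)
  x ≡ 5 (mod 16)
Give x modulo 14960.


Product of moduli M = 11 · 17 · 5 · 16 = 14960.
Merge one congruence at a time:
  Start: x ≡ 8 (mod 11).
  Combine with x ≡ 0 (mod 17); new modulus lcm = 187.
    Write x = 8 + 11·t and substitute into x ≡ 0 (mod 17): 11·t ≡ 0 − 8 = -8 (mod 17).
    Reduce coefficients mod 17: 11·t ≡ 9 (mod 17).
    The inverse of 11 mod 17 is 14 (since 11·14 = 154 = 9·17 + 1), so t ≡ 14·9 = 126 ≡ 7 (mod 17).
    Then x = 8 + 11·7 = 85, valid modulo lcm(11, 17) = 187: x ≡ 85 (mod 187).
  Combine with x ≡ 3 (mod 5); new modulus lcm = 935.
    Write x = 85 + 187·t and substitute into x ≡ 3 (mod 5): 187·t ≡ 3 − 85 = -82 (mod 5).
    Reduce coefficients mod 5: 2·t ≡ 3 (mod 5).
    The inverse of 2 mod 5 is 3 (since 2·3 = 6 = 1·5 + 1), so t ≡ 3·3 = 9 ≡ 4 (mod 5).
    Then x = 85 + 187·4 = 833, valid modulo lcm(187, 5) = 935: x ≡ 833 (mod 935).
  Combine with x ≡ 5 (mod 16); new modulus lcm = 14960.
    Write x = 833 + 935·t and substitute into x ≡ 5 (mod 16): 935·t ≡ 5 − 833 = -828 (mod 16).
    Reduce coefficients mod 16: 7·t ≡ 4 (mod 16).
    The inverse of 7 mod 16 is 7 (since 7·7 = 49 = 3·16 + 1), so t ≡ 7·4 = 28 ≡ 12 (mod 16).
    Then x = 833 + 935·12 = 12053, valid modulo lcm(935, 16) = 14960: x ≡ 12053 (mod 14960).
Verify against each original: 12053 mod 11 = 8, 12053 mod 17 = 0, 12053 mod 5 = 3, 12053 mod 16 = 5.

x ≡ 12053 (mod 14960).


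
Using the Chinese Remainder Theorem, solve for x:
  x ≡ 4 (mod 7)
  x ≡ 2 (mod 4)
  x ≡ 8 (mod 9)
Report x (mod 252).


Moduli 7, 4, 9 are pairwise coprime; by CRT there is a unique solution modulo M = 7 · 4 · 9 = 252.
Solve pairwise, accumulating the modulus:
  Start with x ≡ 4 (mod 7).
  Combine with x ≡ 2 (mod 4): since gcd(7, 4) = 1, we get a unique residue mod 28.
    Write x = 4 + 7·t and substitute into x ≡ 2 (mod 4): 7·t ≡ 2 − 4 = -2 (mod 4).
    Reduce coefficients mod 4: 3·t ≡ 2 (mod 4).
    The inverse of 3 mod 4 is 3 (since 3·3 = 9 = 2·4 + 1), so t ≡ 3·2 = 6 ≡ 2 (mod 4).
    Then x = 4 + 7·2 = 18, valid modulo lcm(7, 4) = 28: x ≡ 18 (mod 28).
  Combine with x ≡ 8 (mod 9): since gcd(28, 9) = 1, we get a unique residue mod 252.
    Write x = 18 + 28·t and substitute into x ≡ 8 (mod 9): 28·t ≡ 8 − 18 = -10 (mod 9).
    Reduce coefficients mod 9: 1·t ≡ 8 (mod 9).
    So t ≡ 8 (mod 9).
    Then x = 18 + 28·8 = 242, valid modulo lcm(28, 9) = 252: x ≡ 242 (mod 252).
Verify: 242 mod 7 = 4 ✓, 242 mod 4 = 2 ✓, 242 mod 9 = 8 ✓.

x ≡ 242 (mod 252).


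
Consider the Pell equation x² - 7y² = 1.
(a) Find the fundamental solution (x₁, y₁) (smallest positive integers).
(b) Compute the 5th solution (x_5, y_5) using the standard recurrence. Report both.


Step 1: Find the fundamental solution (x₁, y₁) of x² - 7y² = 1.
  Expand √7 as a continued fraction. a₀ = ⌊√7⌋ = 2; iterate m_{k+1} = d_k·a_k − m_k, d_{k+1} = (7 − m_{k+1}²)/d_k, a_{k+1} = ⌊(a₀ + m_{k+1})/d_{k+1}⌋ (starting m₀ = 0, d₀ = 1), with convergents p_k = a_k·p_{k-1} + p_{k-2}, q_k = a_k·q_{k-1} + q_{k-2} (p₋₁ = 1, q₋₁ = 0):
  k = 0: a₀ = 2; p₀/q₀ = 2/1; p₀² − 7·q₀² = 4 − 7 = -3.
  k = 1: m = 2, d = 3, a = ⌊(2 + 2)/3⌋ = 1; p/q = (1·2 + 1)/(1·1 + 0) = 3/1; p² − 7·q² = 9 − 7 = 2.
  k = 2: m = 1, d = 2, a = ⌊(2 + 1)/2⌋ = 1; p/q = (1·3 + 2)/(1·1 + 1) = 5/2; p² − 7·q² = 25 − 28 = -3.
  k = 3: m = 1, d = 3, a = ⌊(2 + 1)/3⌋ = 1; p/q = (1·5 + 3)/(1·2 + 1) = 8/3; p² − 7·q² = 64 − 63 = 1.
  The first convergent with p² − 7·q² = 1 gives the fundamental solution (x₁, y₁) = (8, 3).
Step 2: Apply the recurrence (x_{n+1}, y_{n+1}) = (x₁x_n + 7y₁y_n, x₁y_n + y₁x_n) repeatedly.
  From (x_1, y_1) = (8, 3): x_2 = 8·8 + 7·3·3 = 127; y_2 = 8·3 + 3·8 = 48.
  From (x_2, y_2) = (127, 48): x_3 = 8·127 + 7·3·48 = 2024; y_3 = 8·48 + 3·127 = 765.
  From (x_3, y_3) = (2024, 765): x_4 = 8·2024 + 7·3·765 = 32257; y_4 = 8·765 + 3·2024 = 12192.
  From (x_4, y_4) = (32257, 12192): x_5 = 8·32257 + 7·3·12192 = 514088; y_5 = 8·12192 + 3·32257 = 194307.
Step 3: Verify x_5² - 7·y_5² = 264286471744 - 264286471743 = 1 (should be 1). ✓

(x_1, y_1) = (8, 3); (x_5, y_5) = (514088, 194307).


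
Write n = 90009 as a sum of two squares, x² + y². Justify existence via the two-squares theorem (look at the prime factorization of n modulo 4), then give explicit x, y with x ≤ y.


Step 1: Factor n = 90009 = 3^2 · 73 · 137.
Step 2: Check the mod-4 condition on each prime factor: 3 ≡ 3 (mod 4), exponent 2 (must be even); 73 ≡ 1 (mod 4), exponent 1; 137 ≡ 1 (mod 4), exponent 1.
All primes ≡ 3 (mod 4) appear to even exponent (or don't appear), so by the two-squares theorem n IS expressible as a sum of two squares.
Step 3: Build a representation. Group n = k² · m with k = 3 and m = 73 · 137 = 10001 (a product of primes ≡ 1 (mod 4)); a representation of m scales to one of n via (k·x)² + (k·y)² = k²(x² + y²). Each prime p ≡ 1 (mod 4) is itself a sum of two squares; find a² by testing p − a² for a perfect square:
  73: 73 − 1² = 72, 73 − 2² = 69, 73 − 3² = 64 = 8² ⇒ 73 = 3² + 8².
  137: 137 − 1² = 136, 137 − 2² = 133, 137 − 3² = 128, 137 − 4² = 121 = 11² ⇒ 137 = 4² + 11².
  Combine using the Brahmagupta–Fibonacci identity (a² + b²)(c² + d²) = (ac − bd)² + (ad + bc)² = (ac + bd)² + (ad − bc)²:
  73 · 137 = 10001: from (3² + 8²)(4² + 11²), take (3·4 − 8·11, 3·11 + 8·4) = (12 − 88, 33 + 32) = (-76, 65); dropping signs (only squares matter) gives (76, 65); check 76² + 65² = 5776 + 4225 = 10001 ✓.
  Scale by k = 3: (3·76, 3·65) = (228, 195).
Step 4: Order so x ≤ y and verify: 195² + 228² = 38025 + 51984 = 90009 = n. ✓

n = 90009 = 195² + 228² (one valid representation with x ≤ y).


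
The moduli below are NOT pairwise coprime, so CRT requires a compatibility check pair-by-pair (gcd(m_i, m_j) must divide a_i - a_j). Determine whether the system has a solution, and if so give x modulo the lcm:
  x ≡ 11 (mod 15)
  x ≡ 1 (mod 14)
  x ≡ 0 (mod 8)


Moduli 15, 14, 8 are not pairwise coprime, so CRT works modulo lcm(m_i) when all pairwise compatibility conditions hold.
Pairwise compatibility: gcd(m_i, m_j) must divide a_i - a_j for every pair.
Merge one congruence at a time:
  Start: x ≡ 11 (mod 15).
  Combine with x ≡ 1 (mod 14): gcd(15, 14) = 1; 1 - 11 = -10, which IS divisible by 1, so compatible.
    Write x = 11 + 15·t and substitute into x ≡ 1 (mod 14): 15·t ≡ 1 − 11 = -10 (mod 14).
    Reduce coefficients mod 14: 1·t ≡ 4 (mod 14).
    So t ≡ 4 (mod 14).
    Then x = 11 + 15·4 = 71, valid modulo lcm(15, 14) = 210: x ≡ 71 (mod 210).
  Combine with x ≡ 0 (mod 8): gcd(210, 8) = 2, and 0 - 71 = -71 is NOT divisible by 2.
    ⇒ system is inconsistent (no integer solution).

No solution (the system is inconsistent).


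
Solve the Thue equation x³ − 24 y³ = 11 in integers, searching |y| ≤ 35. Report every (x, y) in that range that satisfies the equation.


The equation is x³ - 24y³ = 11. For fixed y, x³ = 24·y³ + 11, so a solution requires the RHS to be a perfect cube.
Strategy: iterate y from -35 to 35, compute RHS = 24·y³ + 11, and check whether it is a (positive or negative) perfect cube.
Check small values of y:
  y = 0: RHS = 11 is not a perfect cube.
  y = 1: RHS = 35 is not a perfect cube.
  y = -1: RHS = -13 is not a perfect cube.
  y = 2: RHS = 203 is not a perfect cube.
  y = -2: RHS = -181 is not a perfect cube.
  y = 3: RHS = 659 is not a perfect cube.
  y = -3: RHS = -637 is not a perfect cube.
Continuing the search up to |y| = 35 finds no solutions either.
No (x, y) in the scanned range satisfies the equation.

No integer solutions with |y| ≤ 35.


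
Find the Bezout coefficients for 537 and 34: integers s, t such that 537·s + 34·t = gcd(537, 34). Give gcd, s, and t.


Euclidean algorithm on (537, 34) — divide until remainder is 0:
  537 = 15 · 34 + 27
  34 = 1 · 27 + 7
  27 = 3 · 7 + 6
  7 = 1 · 6 + 1
  6 = 6 · 1 + 0
gcd(537, 34) = 1.
Track Bezout coefficients alongside the remainders: start with r₀ = 537 = a·1 + b·0 (s = 1, t = 0) and r₁ = 34 = a·0 + b·1 (s = 0, t = 1); each new remainder r_{k+1} = r_{k-1} − q_k·r_k inherits s_{k+1} = s_{k-1} − q_k·s_k, t_{k+1} = t_{k-1} − q_k·t_k, so r_k = a·s_k + b·t_k at every step:
  q = 15: r = 27, s = 1 − 15·0 = 1, t = 0 − 15·1 = -15  (check: 537·1 + 34·(-15) = 27)
  q = 1: r = 7, s = 0 − 1·1 = -1, t = 1 − 1·(-15) = 16  (check: 537·(-1) + 34·16 = 7)
  q = 3: r = 6, s = 1 − 3·(-1) = 4, t = -15 − 3·16 = -63  (check: 537·4 + 34·(-63) = 6)
  q = 1: r = 1, s = -1 − 1·4 = -5, t = 16 − 1·(-63) = 79  (check: 537·(-5) + 34·79 = 1)
The row with r = 1 (the gcd) gives the Bezout coefficients s = -5, t = 79.
Result: 537 · (-5) + 34 · (79) = 1.

gcd(537, 34) = 1; s = -5, t = 79 (check: 537·(-5) + 34·79 = 1).


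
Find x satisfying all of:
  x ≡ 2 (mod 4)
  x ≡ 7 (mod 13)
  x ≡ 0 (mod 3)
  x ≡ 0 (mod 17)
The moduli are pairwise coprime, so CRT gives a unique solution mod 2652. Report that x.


Product of moduli M = 4 · 13 · 3 · 17 = 2652.
Merge one congruence at a time:
  Start: x ≡ 2 (mod 4).
  Combine with x ≡ 7 (mod 13); new modulus lcm = 52.
    Write x = 2 + 4·t and substitute into x ≡ 7 (mod 13): 4·t ≡ 7 − 2 = 5 (mod 13).
    The inverse of 4 mod 13 is 10 (since 4·10 = 40 = 3·13 + 1), so t ≡ 10·5 = 50 ≡ 11 (mod 13).
    Then x = 2 + 4·11 = 46, valid modulo lcm(4, 13) = 52: x ≡ 46 (mod 52).
  Combine with x ≡ 0 (mod 3); new modulus lcm = 156.
    Write x = 46 + 52·t and substitute into x ≡ 0 (mod 3): 52·t ≡ 0 − 46 = -46 (mod 3).
    Reduce coefficients mod 3: 1·t ≡ 2 (mod 3).
    So t ≡ 2 (mod 3).
    Then x = 46 + 52·2 = 150, valid modulo lcm(52, 3) = 156: x ≡ 150 (mod 156).
  Combine with x ≡ 0 (mod 17); new modulus lcm = 2652.
    Write x = 150 + 156·t and substitute into x ≡ 0 (mod 17): 156·t ≡ 0 − 150 = -150 (mod 17).
    Reduce coefficients mod 17: 3·t ≡ 3 (mod 17).
    The inverse of 3 mod 17 is 6 (since 3·6 = 18 = 1·17 + 1), so t ≡ 6·3 = 18 ≡ 1 (mod 17).
    Then x = 150 + 156·1 = 306, valid modulo lcm(156, 17) = 2652: x ≡ 306 (mod 2652).
Verify against each original: 306 mod 4 = 2, 306 mod 13 = 7, 306 mod 3 = 0, 306 mod 17 = 0.

x ≡ 306 (mod 2652).


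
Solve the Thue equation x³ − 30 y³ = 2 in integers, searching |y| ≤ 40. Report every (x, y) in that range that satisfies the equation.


The equation is x³ - 30y³ = 2. For fixed y, x³ = 30·y³ + 2, so a solution requires the RHS to be a perfect cube.
Strategy: iterate y from -40 to 40, compute RHS = 30·y³ + 2, and check whether it is a (positive or negative) perfect cube.
Check small values of y:
  y = 0: RHS = 2 is not a perfect cube.
  y = 1: RHS = 32 is not a perfect cube.
  y = -1: RHS = -28 is not a perfect cube.
  y = 2: RHS = 242 is not a perfect cube.
  y = -2: RHS = -238 is not a perfect cube.
  y = 3: RHS = 812 is not a perfect cube.
  y = -3: RHS = -808 is not a perfect cube.
Continuing the search up to |y| = 40 finds no solutions either.
No (x, y) in the scanned range satisfies the equation.

No integer solutions with |y| ≤ 40.


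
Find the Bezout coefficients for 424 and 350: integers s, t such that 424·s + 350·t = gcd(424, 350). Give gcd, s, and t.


Euclidean algorithm on (424, 350) — divide until remainder is 0:
  424 = 1 · 350 + 74
  350 = 4 · 74 + 54
  74 = 1 · 54 + 20
  54 = 2 · 20 + 14
  20 = 1 · 14 + 6
  14 = 2 · 6 + 2
  6 = 3 · 2 + 0
gcd(424, 350) = 2.
Track Bezout coefficients alongside the remainders: start with r₀ = 424 = a·1 + b·0 (s = 1, t = 0) and r₁ = 350 = a·0 + b·1 (s = 0, t = 1); each new remainder r_{k+1} = r_{k-1} − q_k·r_k inherits s_{k+1} = s_{k-1} − q_k·s_k, t_{k+1} = t_{k-1} − q_k·t_k, so r_k = a·s_k + b·t_k at every step:
  q = 1: r = 74, s = 1 − 1·0 = 1, t = 0 − 1·1 = -1  (check: 424·1 + 350·(-1) = 74)
  q = 4: r = 54, s = 0 − 4·1 = -4, t = 1 − 4·(-1) = 5  (check: 424·(-4) + 350·5 = 54)
  q = 1: r = 20, s = 1 − 1·(-4) = 5, t = -1 − 1·5 = -6  (check: 424·5 + 350·(-6) = 20)
  q = 2: r = 14, s = -4 − 2·5 = -14, t = 5 − 2·(-6) = 17  (check: 424·(-14) + 350·17 = 14)
  q = 1: r = 6, s = 5 − 1·(-14) = 19, t = -6 − 1·17 = -23  (check: 424·19 + 350·(-23) = 6)
  q = 2: r = 2, s = -14 − 2·19 = -52, t = 17 − 2·(-23) = 63  (check: 424·(-52) + 350·63 = 2)
The row with r = 2 (the gcd) gives the Bezout coefficients s = -52, t = 63.
Result: 424 · (-52) + 350 · (63) = 2.

gcd(424, 350) = 2; s = -52, t = 63 (check: 424·(-52) + 350·63 = 2).


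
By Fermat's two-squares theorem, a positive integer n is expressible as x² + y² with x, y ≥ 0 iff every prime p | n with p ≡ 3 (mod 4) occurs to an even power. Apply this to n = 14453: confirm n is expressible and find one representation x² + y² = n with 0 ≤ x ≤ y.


Step 1: Factor n = 14453 = 97 · 149.
Step 2: Check the mod-4 condition on each prime factor: 97 ≡ 1 (mod 4), exponent 1; 149 ≡ 1 (mod 4), exponent 1.
All primes ≡ 3 (mod 4) appear to even exponent (or don't appear), so by the two-squares theorem n IS expressible as a sum of two squares.
Step 3: Build a representation. Here n = 97 · 149 is a product of primes ≡ 1 (mod 4). Each prime p ≡ 1 (mod 4) is itself a sum of two squares; find a² by testing p − a² for a perfect square:
  97: 97 − 1² = 96, 97 − 2² = 93, 97 − 3² = 88, 97 − 4² = 81 = 9² ⇒ 97 = 4² + 9².
  149: 149 − 1² = 148, 149 − 2² = 145, 149 − 3² = 140, 149 − 4² = 133, 149 − 5² = 124, 149 − 6² = 113, 149 − 7² = 100 = 10² ⇒ 149 = 7² + 10².
  Combine using the Brahmagupta–Fibonacci identity (a² + b²)(c² + d²) = (ac − bd)² + (ad + bc)² = (ac + bd)² + (ad − bc)²:
  97 · 149 = 14453: from (4² + 9²)(7² + 10²), take (4·7 − 9·10, 4·10 + 9·7) = (28 − 90, 40 + 63) = (-62, 103); dropping signs (only squares matter) gives (62, 103); check 62² + 103² = 3844 + 10609 = 14453 ✓.
Step 4: Order so x ≤ y and verify: 62² + 103² = 3844 + 10609 = 14453 = n. ✓

n = 14453 = 62² + 103² (one valid representation with x ≤ y).


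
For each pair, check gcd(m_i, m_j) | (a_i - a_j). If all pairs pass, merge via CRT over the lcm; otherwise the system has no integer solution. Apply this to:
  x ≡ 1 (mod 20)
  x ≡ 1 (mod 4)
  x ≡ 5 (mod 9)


Moduli 20, 4, 9 are not pairwise coprime, so CRT works modulo lcm(m_i) when all pairwise compatibility conditions hold.
Pairwise compatibility: gcd(m_i, m_j) must divide a_i - a_j for every pair.
Merge one congruence at a time:
  Start: x ≡ 1 (mod 20).
  Combine with x ≡ 1 (mod 4): gcd(20, 4) = 4; 1 - 1 = 0, which IS divisible by 4, so compatible.
    Write x = 1 + 20·t and substitute into x ≡ 1 (mod 4): 20·t ≡ 1 − 1 = 0 (mod 4).
    Divide the congruence (and modulus) by g = 4: 5·t ≡ 0 (mod 1).
    Modulo 1 every t works; take t = 0.
    Then x = 1 + 20·0 = 1, valid modulo lcm(20, 4) = 20: x ≡ 1 (mod 20).
  Combine with x ≡ 5 (mod 9): gcd(20, 9) = 1; 5 - 1 = 4, which IS divisible by 1, so compatible.
    Write x = 1 + 20·t and substitute into x ≡ 5 (mod 9): 20·t ≡ 5 − 1 = 4 (mod 9).
    Reduce coefficients mod 9: 2·t ≡ 4 (mod 9).
    The inverse of 2 mod 9 is 5 (since 2·5 = 10 = 1·9 + 1), so t ≡ 5·4 = 20 ≡ 2 (mod 9).
    Then x = 1 + 20·2 = 41, valid modulo lcm(20, 9) = 180: x ≡ 41 (mod 180).
Verify: 41 mod 20 = 1, 41 mod 4 = 1, 41 mod 9 = 5.

x ≡ 41 (mod 180).


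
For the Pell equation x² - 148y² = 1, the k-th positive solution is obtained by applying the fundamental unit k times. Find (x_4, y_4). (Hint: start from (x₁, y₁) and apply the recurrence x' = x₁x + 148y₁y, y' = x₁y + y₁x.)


Step 1: Find the fundamental solution (x₁, y₁) of x² - 148y² = 1.
  Expand √148 as a continued fraction. a₀ = ⌊√148⌋ = 12; iterate m_{k+1} = d_k·a_k − m_k, d_{k+1} = (148 − m_{k+1}²)/d_k, a_{k+1} = ⌊(a₀ + m_{k+1})/d_{k+1}⌋ (starting m₀ = 0, d₀ = 1), with convergents p_k = a_k·p_{k-1} + p_{k-2}, q_k = a_k·q_{k-1} + q_{k-2} (p₋₁ = 1, q₋₁ = 0):
  k = 0: a₀ = 12; p₀/q₀ = 12/1; p₀² − 148·q₀² = 144 − 148 = -4.
  k = 1: m = 12, d = 4, a = ⌊(12 + 12)/4⌋ = 6; p/q = (6·12 + 1)/(6·1 + 0) = 73/6; p² − 148·q² = 5329 − 5328 = 1.
  The first convergent with p² − 148·q² = 1 gives the fundamental solution (x₁, y₁) = (73, 6).
Step 2: Apply the recurrence (x_{n+1}, y_{n+1}) = (x₁x_n + 148y₁y_n, x₁y_n + y₁x_n) repeatedly.
  From (x_1, y_1) = (73, 6): x_2 = 73·73 + 148·6·6 = 10657; y_2 = 73·6 + 6·73 = 876.
  From (x_2, y_2) = (10657, 876): x_3 = 73·10657 + 148·6·876 = 1555849; y_3 = 73·876 + 6·10657 = 127890.
  From (x_3, y_3) = (1555849, 127890): x_4 = 73·1555849 + 148·6·127890 = 227143297; y_4 = 73·127890 + 6·1555849 = 18671064.
Step 3: Verify x_4² - 148·y_4² = 51594077372030209 - 51594077372030208 = 1 (should be 1). ✓

(x_1, y_1) = (73, 6); (x_4, y_4) = (227143297, 18671064).


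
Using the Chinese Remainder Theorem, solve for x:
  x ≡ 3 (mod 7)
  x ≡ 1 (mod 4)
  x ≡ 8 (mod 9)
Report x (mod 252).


Moduli 7, 4, 9 are pairwise coprime; by CRT there is a unique solution modulo M = 7 · 4 · 9 = 252.
Solve pairwise, accumulating the modulus:
  Start with x ≡ 3 (mod 7).
  Combine with x ≡ 1 (mod 4): since gcd(7, 4) = 1, we get a unique residue mod 28.
    Write x = 3 + 7·t and substitute into x ≡ 1 (mod 4): 7·t ≡ 1 − 3 = -2 (mod 4).
    Reduce coefficients mod 4: 3·t ≡ 2 (mod 4).
    The inverse of 3 mod 4 is 3 (since 3·3 = 9 = 2·4 + 1), so t ≡ 3·2 = 6 ≡ 2 (mod 4).
    Then x = 3 + 7·2 = 17, valid modulo lcm(7, 4) = 28: x ≡ 17 (mod 28).
  Combine with x ≡ 8 (mod 9): since gcd(28, 9) = 1, we get a unique residue mod 252.
    Write x = 17 + 28·t and substitute into x ≡ 8 (mod 9): 28·t ≡ 8 − 17 = -9 (mod 9).
    Reduce coefficients mod 9: 1·t ≡ 0 (mod 9).
    So t ≡ 0 (mod 9).
    Then x = 17 + 28·0 = 17, valid modulo lcm(28, 9) = 252: x ≡ 17 (mod 252).
Verify: 17 mod 7 = 3 ✓, 17 mod 4 = 1 ✓, 17 mod 9 = 8 ✓.

x ≡ 17 (mod 252).


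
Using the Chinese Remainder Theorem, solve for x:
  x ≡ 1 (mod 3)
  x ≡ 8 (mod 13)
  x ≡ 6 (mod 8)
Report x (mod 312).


Moduli 3, 13, 8 are pairwise coprime; by CRT there is a unique solution modulo M = 3 · 13 · 8 = 312.
Solve pairwise, accumulating the modulus:
  Start with x ≡ 1 (mod 3).
  Combine with x ≡ 8 (mod 13): since gcd(3, 13) = 1, we get a unique residue mod 39.
    Write x = 1 + 3·t and substitute into x ≡ 8 (mod 13): 3·t ≡ 8 − 1 = 7 (mod 13).
    The inverse of 3 mod 13 is 9 (since 3·9 = 27 = 2·13 + 1), so t ≡ 9·7 = 63 ≡ 11 (mod 13).
    Then x = 1 + 3·11 = 34, valid modulo lcm(3, 13) = 39: x ≡ 34 (mod 39).
  Combine with x ≡ 6 (mod 8): since gcd(39, 8) = 1, we get a unique residue mod 312.
    Write x = 34 + 39·t and substitute into x ≡ 6 (mod 8): 39·t ≡ 6 − 34 = -28 (mod 8).
    Reduce coefficients mod 8: 7·t ≡ 4 (mod 8).
    The inverse of 7 mod 8 is 7 (since 7·7 = 49 = 6·8 + 1), so t ≡ 7·4 = 28 ≡ 4 (mod 8).
    Then x = 34 + 39·4 = 190, valid modulo lcm(39, 8) = 312: x ≡ 190 (mod 312).
Verify: 190 mod 3 = 1 ✓, 190 mod 13 = 8 ✓, 190 mod 8 = 6 ✓.

x ≡ 190 (mod 312).


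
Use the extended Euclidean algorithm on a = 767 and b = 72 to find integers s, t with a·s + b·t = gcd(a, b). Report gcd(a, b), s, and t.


Euclidean algorithm on (767, 72) — divide until remainder is 0:
  767 = 10 · 72 + 47
  72 = 1 · 47 + 25
  47 = 1 · 25 + 22
  25 = 1 · 22 + 3
  22 = 7 · 3 + 1
  3 = 3 · 1 + 0
gcd(767, 72) = 1.
Track Bezout coefficients alongside the remainders: start with r₀ = 767 = a·1 + b·0 (s = 1, t = 0) and r₁ = 72 = a·0 + b·1 (s = 0, t = 1); each new remainder r_{k+1} = r_{k-1} − q_k·r_k inherits s_{k+1} = s_{k-1} − q_k·s_k, t_{k+1} = t_{k-1} − q_k·t_k, so r_k = a·s_k + b·t_k at every step:
  q = 10: r = 47, s = 1 − 10·0 = 1, t = 0 − 10·1 = -10  (check: 767·1 + 72·(-10) = 47)
  q = 1: r = 25, s = 0 − 1·1 = -1, t = 1 − 1·(-10) = 11  (check: 767·(-1) + 72·11 = 25)
  q = 1: r = 22, s = 1 − 1·(-1) = 2, t = -10 − 1·11 = -21  (check: 767·2 + 72·(-21) = 22)
  q = 1: r = 3, s = -1 − 1·2 = -3, t = 11 − 1·(-21) = 32  (check: 767·(-3) + 72·32 = 3)
  q = 7: r = 1, s = 2 − 7·(-3) = 23, t = -21 − 7·32 = -245  (check: 767·23 + 72·(-245) = 1)
The row with r = 1 (the gcd) gives the Bezout coefficients s = 23, t = -245.
Result: 767 · (23) + 72 · (-245) = 1.

gcd(767, 72) = 1; s = 23, t = -245 (check: 767·23 + 72·(-245) = 1).


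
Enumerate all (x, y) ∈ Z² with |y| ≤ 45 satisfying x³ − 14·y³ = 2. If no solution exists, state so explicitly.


The equation is x³ - 14y³ = 2. For fixed y, x³ = 14·y³ + 2, so a solution requires the RHS to be a perfect cube.
Strategy: iterate y from -45 to 45, compute RHS = 14·y³ + 2, and check whether it is a (positive or negative) perfect cube.
Check small values of y:
  y = 0: RHS = 2 is not a perfect cube.
  y = 1: RHS = 16 is not a perfect cube.
  y = -1: RHS = -12 is not a perfect cube.
  y = 2: RHS = 114 is not a perfect cube.
  y = -2: RHS = -110 is not a perfect cube.
  y = 3: RHS = 380 is not a perfect cube.
  y = -3: RHS = -376 is not a perfect cube.
Continuing the search up to |y| = 45 finds no solutions either.
No (x, y) in the scanned range satisfies the equation.

No integer solutions with |y| ≤ 45.


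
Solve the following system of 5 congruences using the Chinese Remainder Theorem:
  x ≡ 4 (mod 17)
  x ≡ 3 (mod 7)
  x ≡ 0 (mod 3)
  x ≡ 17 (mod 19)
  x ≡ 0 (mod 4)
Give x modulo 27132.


Product of moduli M = 17 · 7 · 3 · 19 · 4 = 27132.
Merge one congruence at a time:
  Start: x ≡ 4 (mod 17).
  Combine with x ≡ 3 (mod 7); new modulus lcm = 119.
    Write x = 4 + 17·t and substitute into x ≡ 3 (mod 7): 17·t ≡ 3 − 4 = -1 (mod 7).
    Reduce coefficients mod 7: 3·t ≡ 6 (mod 7).
    The inverse of 3 mod 7 is 5 (since 3·5 = 15 = 2·7 + 1), so t ≡ 5·6 = 30 ≡ 2 (mod 7).
    Then x = 4 + 17·2 = 38, valid modulo lcm(17, 7) = 119: x ≡ 38 (mod 119).
  Combine with x ≡ 0 (mod 3); new modulus lcm = 357.
    Write x = 38 + 119·t and substitute into x ≡ 0 (mod 3): 119·t ≡ 0 − 38 = -38 (mod 3).
    Reduce coefficients mod 3: 2·t ≡ 1 (mod 3).
    The inverse of 2 mod 3 is 2 (since 2·2 = 4 = 1·3 + 1), so t ≡ 2·1 = 2 ≡ 2 (mod 3).
    Then x = 38 + 119·2 = 276, valid modulo lcm(119, 3) = 357: x ≡ 276 (mod 357).
  Combine with x ≡ 17 (mod 19); new modulus lcm = 6783.
    Write x = 276 + 357·t and substitute into x ≡ 17 (mod 19): 357·t ≡ 17 − 276 = -259 (mod 19).
    Reduce coefficients mod 19: 15·t ≡ 7 (mod 19).
    The inverse of 15 mod 19 is 14 (since 15·14 = 210 = 11·19 + 1), so t ≡ 14·7 = 98 ≡ 3 (mod 19).
    Then x = 276 + 357·3 = 1347, valid modulo lcm(357, 19) = 6783: x ≡ 1347 (mod 6783).
  Combine with x ≡ 0 (mod 4); new modulus lcm = 27132.
    Write x = 1347 + 6783·t and substitute into x ≡ 0 (mod 4): 6783·t ≡ 0 − 1347 = -1347 (mod 4).
    Reduce coefficients mod 4: 3·t ≡ 1 (mod 4).
    The inverse of 3 mod 4 is 3 (since 3·3 = 9 = 2·4 + 1), so t ≡ 3·1 = 3 ≡ 3 (mod 4).
    Then x = 1347 + 6783·3 = 21696, valid modulo lcm(6783, 4) = 27132: x ≡ 21696 (mod 27132).
Verify against each original: 21696 mod 17 = 4, 21696 mod 7 = 3, 21696 mod 3 = 0, 21696 mod 19 = 17, 21696 mod 4 = 0.

x ≡ 21696 (mod 27132).


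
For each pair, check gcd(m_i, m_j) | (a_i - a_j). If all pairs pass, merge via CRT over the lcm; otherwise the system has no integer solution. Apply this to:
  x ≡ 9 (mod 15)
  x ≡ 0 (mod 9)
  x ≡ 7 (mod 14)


Moduli 15, 9, 14 are not pairwise coprime, so CRT works modulo lcm(m_i) when all pairwise compatibility conditions hold.
Pairwise compatibility: gcd(m_i, m_j) must divide a_i - a_j for every pair.
Merge one congruence at a time:
  Start: x ≡ 9 (mod 15).
  Combine with x ≡ 0 (mod 9): gcd(15, 9) = 3; 0 - 9 = -9, which IS divisible by 3, so compatible.
    Write x = 9 + 15·t and substitute into x ≡ 0 (mod 9): 15·t ≡ 0 − 9 = -9 (mod 9).
    Divide the congruence (and modulus) by g = 3: 5·t ≡ -3 (mod 3).
    Reduce coefficients mod 3: 2·t ≡ 0 (mod 3).
    The inverse of 2 mod 3 is 2 (since 2·2 = 4 = 1·3 + 1), so t ≡ 2·0 = 0 ≡ 0 (mod 3).
    Then x = 9 + 15·0 = 9, valid modulo lcm(15, 9) = 45: x ≡ 9 (mod 45).
  Combine with x ≡ 7 (mod 14): gcd(45, 14) = 1; 7 - 9 = -2, which IS divisible by 1, so compatible.
    Write x = 9 + 45·t and substitute into x ≡ 7 (mod 14): 45·t ≡ 7 − 9 = -2 (mod 14).
    Reduce coefficients mod 14: 3·t ≡ 12 (mod 14).
    The inverse of 3 mod 14 is 5 (since 3·5 = 15 = 1·14 + 1), so t ≡ 5·12 = 60 ≡ 4 (mod 14).
    Then x = 9 + 45·4 = 189, valid modulo lcm(45, 14) = 630: x ≡ 189 (mod 630).
Verify: 189 mod 15 = 9, 189 mod 9 = 0, 189 mod 14 = 7.

x ≡ 189 (mod 630).


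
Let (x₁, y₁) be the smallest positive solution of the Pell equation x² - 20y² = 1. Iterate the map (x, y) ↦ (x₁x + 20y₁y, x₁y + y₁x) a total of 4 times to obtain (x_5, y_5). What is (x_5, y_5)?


Step 1: Find the fundamental solution (x₁, y₁) of x² - 20y² = 1.
  Expand √20 as a continued fraction. a₀ = ⌊√20⌋ = 4; iterate m_{k+1} = d_k·a_k − m_k, d_{k+1} = (20 − m_{k+1}²)/d_k, a_{k+1} = ⌊(a₀ + m_{k+1})/d_{k+1}⌋ (starting m₀ = 0, d₀ = 1), with convergents p_k = a_k·p_{k-1} + p_{k-2}, q_k = a_k·q_{k-1} + q_{k-2} (p₋₁ = 1, q₋₁ = 0):
  k = 0: a₀ = 4; p₀/q₀ = 4/1; p₀² − 20·q₀² = 16 − 20 = -4.
  k = 1: m = 4, d = 4, a = ⌊(4 + 4)/4⌋ = 2; p/q = (2·4 + 1)/(2·1 + 0) = 9/2; p² − 20·q² = 81 − 80 = 1.
  The first convergent with p² − 20·q² = 1 gives the fundamental solution (x₁, y₁) = (9, 2).
Step 2: Apply the recurrence (x_{n+1}, y_{n+1}) = (x₁x_n + 20y₁y_n, x₁y_n + y₁x_n) repeatedly.
  From (x_1, y_1) = (9, 2): x_2 = 9·9 + 20·2·2 = 161; y_2 = 9·2 + 2·9 = 36.
  From (x_2, y_2) = (161, 36): x_3 = 9·161 + 20·2·36 = 2889; y_3 = 9·36 + 2·161 = 646.
  From (x_3, y_3) = (2889, 646): x_4 = 9·2889 + 20·2·646 = 51841; y_4 = 9·646 + 2·2889 = 11592.
  From (x_4, y_4) = (51841, 11592): x_5 = 9·51841 + 20·2·11592 = 930249; y_5 = 9·11592 + 2·51841 = 208010.
Step 3: Verify x_5² - 20·y_5² = 865363202001 - 865363202000 = 1 (should be 1). ✓

(x_1, y_1) = (9, 2); (x_5, y_5) = (930249, 208010).


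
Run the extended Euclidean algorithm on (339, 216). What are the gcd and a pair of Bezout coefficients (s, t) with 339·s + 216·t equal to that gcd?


Euclidean algorithm on (339, 216) — divide until remainder is 0:
  339 = 1 · 216 + 123
  216 = 1 · 123 + 93
  123 = 1 · 93 + 30
  93 = 3 · 30 + 3
  30 = 10 · 3 + 0
gcd(339, 216) = 3.
Track Bezout coefficients alongside the remainders: start with r₀ = 339 = a·1 + b·0 (s = 1, t = 0) and r₁ = 216 = a·0 + b·1 (s = 0, t = 1); each new remainder r_{k+1} = r_{k-1} − q_k·r_k inherits s_{k+1} = s_{k-1} − q_k·s_k, t_{k+1} = t_{k-1} − q_k·t_k, so r_k = a·s_k + b·t_k at every step:
  q = 1: r = 123, s = 1 − 1·0 = 1, t = 0 − 1·1 = -1  (check: 339·1 + 216·(-1) = 123)
  q = 1: r = 93, s = 0 − 1·1 = -1, t = 1 − 1·(-1) = 2  (check: 339·(-1) + 216·2 = 93)
  q = 1: r = 30, s = 1 − 1·(-1) = 2, t = -1 − 1·2 = -3  (check: 339·2 + 216·(-3) = 30)
  q = 3: r = 3, s = -1 − 3·2 = -7, t = 2 − 3·(-3) = 11  (check: 339·(-7) + 216·11 = 3)
The row with r = 3 (the gcd) gives the Bezout coefficients s = -7, t = 11.
Result: 339 · (-7) + 216 · (11) = 3.

gcd(339, 216) = 3; s = -7, t = 11 (check: 339·(-7) + 216·11 = 3).


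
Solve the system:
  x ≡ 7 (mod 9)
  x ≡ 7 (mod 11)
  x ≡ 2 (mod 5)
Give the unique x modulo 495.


Moduli 9, 11, 5 are pairwise coprime; by CRT there is a unique solution modulo M = 9 · 11 · 5 = 495.
Solve pairwise, accumulating the modulus:
  Start with x ≡ 7 (mod 9).
  Combine with x ≡ 7 (mod 11): since gcd(9, 11) = 1, we get a unique residue mod 99.
    Write x = 7 + 9·t and substitute into x ≡ 7 (mod 11): 9·t ≡ 7 − 7 = 0 (mod 11).
    The inverse of 9 mod 11 is 5 (since 9·5 = 45 = 4·11 + 1), so t ≡ 5·0 = 0 ≡ 0 (mod 11).
    Then x = 7 + 9·0 = 7, valid modulo lcm(9, 11) = 99: x ≡ 7 (mod 99).
  Combine with x ≡ 2 (mod 5): since gcd(99, 5) = 1, we get a unique residue mod 495.
    Write x = 7 + 99·t and substitute into x ≡ 2 (mod 5): 99·t ≡ 2 − 7 = -5 (mod 5).
    Reduce coefficients mod 5: 4·t ≡ 0 (mod 5).
    The inverse of 4 mod 5 is 4 (since 4·4 = 16 = 3·5 + 1), so t ≡ 4·0 = 0 ≡ 0 (mod 5).
    Then x = 7 + 99·0 = 7, valid modulo lcm(99, 5) = 495: x ≡ 7 (mod 495).
Verify: 7 mod 9 = 7 ✓, 7 mod 11 = 7 ✓, 7 mod 5 = 2 ✓.

x ≡ 7 (mod 495).


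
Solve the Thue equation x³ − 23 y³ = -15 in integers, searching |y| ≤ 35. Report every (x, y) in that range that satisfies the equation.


The equation is x³ - 23y³ = -15. For fixed y, x³ = 23·y³ − 15, so a solution requires the RHS to be a perfect cube.
Strategy: iterate y from -35 to 35, compute RHS = 23·y³ − 15, and check whether it is a (positive or negative) perfect cube.
Check small values of y:
  y = 0: RHS = -15 is not a perfect cube.
  y = 1: RHS = 8 = (2)³ ⇒ x = 2 works.
  y = -1: RHS = -38 is not a perfect cube.
  y = 2: RHS = 169 is not a perfect cube.
  y = -2: RHS = -199 is not a perfect cube.
  y = 3: RHS = 606 is not a perfect cube.
  y = -3: RHS = -636 is not a perfect cube.
Continuing the search up to |y| = 35 finds no further solutions beyond those listed.
Collected solutions: (2, 1).

Solutions (with |y| ≤ 35): (2, 1).


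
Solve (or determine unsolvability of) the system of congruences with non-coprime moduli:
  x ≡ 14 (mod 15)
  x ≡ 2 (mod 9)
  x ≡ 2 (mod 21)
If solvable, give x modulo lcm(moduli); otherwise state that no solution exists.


Moduli 15, 9, 21 are not pairwise coprime, so CRT works modulo lcm(m_i) when all pairwise compatibility conditions hold.
Pairwise compatibility: gcd(m_i, m_j) must divide a_i - a_j for every pair.
Merge one congruence at a time:
  Start: x ≡ 14 (mod 15).
  Combine with x ≡ 2 (mod 9): gcd(15, 9) = 3; 2 - 14 = -12, which IS divisible by 3, so compatible.
    Write x = 14 + 15·t and substitute into x ≡ 2 (mod 9): 15·t ≡ 2 − 14 = -12 (mod 9).
    Divide the congruence (and modulus) by g = 3: 5·t ≡ -4 (mod 3).
    Reduce coefficients mod 3: 2·t ≡ 2 (mod 3).
    The inverse of 2 mod 3 is 2 (since 2·2 = 4 = 1·3 + 1), so t ≡ 2·2 = 4 ≡ 1 (mod 3).
    Then x = 14 + 15·1 = 29, valid modulo lcm(15, 9) = 45: x ≡ 29 (mod 45).
  Combine with x ≡ 2 (mod 21): gcd(45, 21) = 3; 2 - 29 = -27, which IS divisible by 3, so compatible.
    Write x = 29 + 45·t and substitute into x ≡ 2 (mod 21): 45·t ≡ 2 − 29 = -27 (mod 21).
    Divide the congruence (and modulus) by g = 3: 15·t ≡ -9 (mod 7).
    Reduce coefficients mod 7: 1·t ≡ 5 (mod 7).
    So t ≡ 5 (mod 7).
    Then x = 29 + 45·5 = 254, valid modulo lcm(45, 21) = 315: x ≡ 254 (mod 315).
Verify: 254 mod 15 = 14, 254 mod 9 = 2, 254 mod 21 = 2.

x ≡ 254 (mod 315).
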